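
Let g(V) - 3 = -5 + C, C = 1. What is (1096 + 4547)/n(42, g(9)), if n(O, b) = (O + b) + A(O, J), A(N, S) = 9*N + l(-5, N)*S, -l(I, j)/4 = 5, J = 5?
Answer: 513/29 ≈ 17.690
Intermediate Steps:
l(I, j) = -20 (l(I, j) = -4*5 = -20)
g(V) = -1 (g(V) = 3 + (-5 + 1) = 3 - 4 = -1)
A(N, S) = -20*S + 9*N (A(N, S) = 9*N - 20*S = -20*S + 9*N)
n(O, b) = -100 + b + 10*O (n(O, b) = (O + b) + (-20*5 + 9*O) = (O + b) + (-100 + 9*O) = -100 + b + 10*O)
(1096 + 4547)/n(42, g(9)) = (1096 + 4547)/(-100 - 1 + 10*42) = 5643/(-100 - 1 + 420) = 5643/319 = 5643*(1/319) = 513/29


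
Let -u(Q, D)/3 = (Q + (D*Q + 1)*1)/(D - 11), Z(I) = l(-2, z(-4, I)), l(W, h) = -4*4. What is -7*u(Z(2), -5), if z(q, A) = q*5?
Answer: -1365/16 ≈ -85.313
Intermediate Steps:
z(q, A) = 5*q
l(W, h) = -16
Z(I) = -16
u(Q, D) = -3*(1 + Q + D*Q)/(-11 + D) (u(Q, D) = -3*(Q + (D*Q + 1)*1)/(D - 11) = -3*(Q + (1 + D*Q)*1)/(-11 + D) = -3*(Q + (1 + D*Q))/(-11 + D) = -3*(1 + Q + D*Q)/(-11 + D))
-7*u(Z(2), -5) = -21*(-1 - 1*(-16) - 1*(-5)*(-16))/(-11 - 5) = -21*(-1 + 16 - 80)/(-16) = -21*(-1)*(-65)/16 = -7*195/16 = -1365/16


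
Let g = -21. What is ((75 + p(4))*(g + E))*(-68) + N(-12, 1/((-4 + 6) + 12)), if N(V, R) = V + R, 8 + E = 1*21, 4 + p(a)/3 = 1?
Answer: 502489/14 ≈ 35892.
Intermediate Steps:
p(a) = -9 (p(a) = -12 + 3*1 = -12 + 3 = -9)
E = 13 (E = -8 + 1*21 = -8 + 21 = 13)
N(V, R) = R + V
((75 + p(4))*(g + E))*(-68) + N(-12, 1/((-4 + 6) + 12)) = ((75 - 9)*(-21 + 13))*(-68) + (1/((-4 + 6) + 12) - 12) = (66*(-8))*(-68) + (1/(2 + 12) - 12) = -528*(-68) + (1/14 - 12) = 35904 + (1/14 - 12) = 35904 - 167/14 = 502489/14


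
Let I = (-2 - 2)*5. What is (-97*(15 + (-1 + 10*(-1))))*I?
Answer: 7760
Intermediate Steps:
I = -20 (I = -4*5 = -20)
(-97*(15 + (-1 + 10*(-1))))*I = -97*(15 + (-1 + 10*(-1)))*(-20) = -97*(15 + (-1 - 10))*(-20) = -97*(15 - 11)*(-20) = -97*4*(-20) = -388*(-20) = 7760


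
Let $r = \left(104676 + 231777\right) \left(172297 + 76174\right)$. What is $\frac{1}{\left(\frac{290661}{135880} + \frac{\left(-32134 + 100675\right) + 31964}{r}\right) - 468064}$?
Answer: $- \frac{11359406759764440}{5316905066674035321817} \approx -2.1365 \cdot 10^{-6}$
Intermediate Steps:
$r = 83598813363$ ($r = 336453 \cdot 248471 = 83598813363$)
$\frac{1}{\left(\frac{290661}{135880} + \frac{\left(-32134 + 100675\right) + 31964}{r}\right) - 468064} = \frac{1}{\left(\frac{290661}{135880} + \frac{\left(-32134 + 100675\right) + 31964}{83598813363}\right) - 468064} = \frac{1}{\left(290661 \cdot \frac{1}{135880} + \left(68541 + 31964\right) \frac{1}{83598813363}\right) - 468064} = \frac{1}{\left(\frac{290661}{135880} + 100505 \cdot \frac{1}{83598813363}\right) - 468064} = \frac{1}{\left(\frac{290661}{135880} + \frac{100505}{83598813363}\right) - 468064} = \frac{1}{\frac{24298928347522343}{11359406759764440} - 468064} = \frac{1}{- \frac{5316905066674035321817}{11359406759764440}} = - \frac{11359406759764440}{5316905066674035321817}$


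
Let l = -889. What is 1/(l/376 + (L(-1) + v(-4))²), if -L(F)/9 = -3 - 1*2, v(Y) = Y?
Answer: 376/631167 ≈ 0.00059572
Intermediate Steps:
L(F) = 45 (L(F) = -9*(-3 - 1*2) = -9*(-3 - 2) = -9*(-5) = 45)
1/(l/376 + (L(-1) + v(-4))²) = 1/(-889/376 + (45 - 4)²) = 1/(-889*1/376 + 41²) = 1/(-889/376 + 1681) = 1/(631167/376) = 376/631167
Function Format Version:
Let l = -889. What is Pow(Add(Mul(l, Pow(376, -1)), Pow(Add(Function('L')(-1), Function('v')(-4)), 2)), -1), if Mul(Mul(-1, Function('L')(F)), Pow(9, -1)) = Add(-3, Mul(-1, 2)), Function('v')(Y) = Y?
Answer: Rational(376, 631167) ≈ 0.00059572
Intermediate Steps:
Function('L')(F) = 45 (Function('L')(F) = Mul(-9, Add(-3, Mul(-1, 2))) = Mul(-9, Add(-3, -2)) = Mul(-9, -5) = 45)
Pow(Add(Mul(l, Pow(376, -1)), Pow(Add(Function('L')(-1), Function('v')(-4)), 2)), -1) = Pow(Add(Mul(-889, Pow(376, -1)), Pow(Add(45, -4), 2)), -1) = Pow(Add(Mul(-889, Rational(1, 376)), Pow(41, 2)), -1) = Pow(Add(Rational(-889, 376), 1681), -1) = Pow(Rational(631167, 376), -1) = Rational(376, 631167)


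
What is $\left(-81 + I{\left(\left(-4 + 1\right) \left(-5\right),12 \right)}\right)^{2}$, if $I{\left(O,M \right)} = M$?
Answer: $4761$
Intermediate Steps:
$\left(-81 + I{\left(\left(-4 + 1\right) \left(-5\right),12 \right)}\right)^{2} = \left(-81 + 12\right)^{2} = \left(-69\right)^{2} = 4761$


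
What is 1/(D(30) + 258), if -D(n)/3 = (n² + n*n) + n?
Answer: -1/5232 ≈ -0.00019113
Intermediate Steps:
D(n) = -6*n² - 3*n (D(n) = -3*((n² + n*n) + n) = -3*((n² + n²) + n) = -3*(2*n² + n) = -3*(n + 2*n²) = -6*n² - 3*n)
1/(D(30) + 258) = 1/(-3*30*(1 + 2*30) + 258) = 1/(-3*30*(1 + 60) + 258) = 1/(-3*30*61 + 258) = 1/(-5490 + 258) = 1/(-5232) = -1/5232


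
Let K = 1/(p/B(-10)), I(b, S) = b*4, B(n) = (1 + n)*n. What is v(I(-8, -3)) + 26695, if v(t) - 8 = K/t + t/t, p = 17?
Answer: 7263443/272 ≈ 26704.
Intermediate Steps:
B(n) = n*(1 + n)
I(b, S) = 4*b
K = 90/17 (K = 1/(17/((-10*(1 - 10)))) = 1/(17/((-10*(-9)))) = 1/(17/90) = 90/17 ≈ 5.2941)
v(t) = 9 + 90/(17*t) (v(t) = 8 + (90/(17*t) + t/t) = 8 + (90/(17*t) + 1) = 8 + (1 + 90/(17*t)) = 9 + 90/(17*t))
v(I(-8, -3)) + 26695 = (9 + 90/(17*((4*(-8))))) + 26695 = (9 + (90/17)/(-32)) + 26695 = (9 + (90/17)*(-1/32)) + 26695 = (9 - 45/272) + 26695 = 2403/272 + 26695 = 7263443/272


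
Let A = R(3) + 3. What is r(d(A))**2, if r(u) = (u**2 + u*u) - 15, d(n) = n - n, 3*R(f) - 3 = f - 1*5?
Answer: 225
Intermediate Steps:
R(f) = -2/3 + f/3 (R(f) = 1 + (f - 1*5)/3 = 1 + (f - 5)/3 = 1 + (-5 + f)/3 = 1 + (-5/3 + f/3) = -2/3 + f/3)
A = 10/3 (A = (-2/3 + (1/3)*3) + 3 = (-2/3 + 1) + 3 = 1/3 + 3 = 10/3 ≈ 3.3333)
d(n) = 0
r(u) = -15 + 2*u**2 (r(u) = (u**2 + u**2) - 15 = 2*u**2 - 15 = -15 + 2*u**2)
r(d(A))**2 = (-15 + 2*0**2)**2 = (-15 + 2*0)**2 = (-15 + 0)**2 = (-15)**2 = 225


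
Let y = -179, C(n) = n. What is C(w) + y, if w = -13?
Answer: -192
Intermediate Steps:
C(w) + y = -13 - 179 = -192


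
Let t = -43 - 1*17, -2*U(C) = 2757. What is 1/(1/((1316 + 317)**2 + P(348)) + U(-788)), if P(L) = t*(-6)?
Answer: -5334098/7353054091 ≈ -0.00072543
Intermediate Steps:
U(C) = -2757/2 (U(C) = -1/2*2757 = -2757/2)
t = -60 (t = -43 - 17 = -60)
P(L) = 360 (P(L) = -60*(-6) = 360)
1/(1/((1316 + 317)**2 + P(348)) + U(-788)) = 1/(1/((1316 + 317)**2 + 360) - 2757/2) = 1/(1/(1633**2 + 360) - 2757/2) = 1/(1/(2666689 + 360) - 2757/2) = 1/(1/2667049 - 2757/2) = 1/(-7353054091/5334098) = -5334098/7353054091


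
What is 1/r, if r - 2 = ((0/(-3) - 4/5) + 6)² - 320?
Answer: -25/7274 ≈ -0.0034369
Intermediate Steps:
r = -7274/25 (r = 2 + (((0/(-3) - 4/5) + 6)² - 320) = 2 + (((0*(-⅓) - 4*⅕) + 6)² - 320) = 2 + (((0 - ⅘) + 6)² - 320) = 2 + ((-⅘ + 6)² - 320) = 2 + ((26/5)² - 320) = 2 + (676/25 - 320) = 2 - 7324/25 = -7274/25 ≈ -290.96)
1/r = 1/(-7274/25) = -25/7274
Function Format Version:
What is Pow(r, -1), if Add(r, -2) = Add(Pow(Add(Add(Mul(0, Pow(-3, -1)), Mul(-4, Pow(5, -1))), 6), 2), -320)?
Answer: Rational(-25, 7274) ≈ -0.0034369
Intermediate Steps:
r = Rational(-7274, 25) (r = Add(2, Add(Pow(Add(Add(Mul(0, Pow(-3, -1)), Mul(-4, Pow(5, -1))), 6), 2), -320)) = Add(2, Add(Pow(Add(Add(Mul(0, Rational(-1, 3)), Mul(-4, Rational(1, 5))), 6), 2), -320)) = Add(2, Add(Pow(Add(Add(0, Rational(-4, 5)), 6), 2), -320)) = Add(2, Add(Pow(Add(Rational(-4, 5), 6), 2), -320)) = Add(2, Add(Pow(Rational(26, 5), 2), -320)) = Add(2, Add(Rational(676, 25), -320)) = Add(2, Rational(-7324, 25)) = Rational(-7274, 25) ≈ -290.96)
Pow(r, -1) = Pow(Rational(-7274, 25), -1) = Rational(-25, 7274)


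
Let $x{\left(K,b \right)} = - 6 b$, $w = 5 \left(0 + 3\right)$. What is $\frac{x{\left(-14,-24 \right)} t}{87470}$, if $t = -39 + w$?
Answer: $- \frac{1728}{43735} \approx -0.039511$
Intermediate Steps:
$w = 15$ ($w = 5 \cdot 3 = 15$)
$t = -24$ ($t = -39 + 15 = -24$)
$\frac{x{\left(-14,-24 \right)} t}{87470} = \frac{\left(-6\right) \left(-24\right) \left(-24\right)}{87470} = 144 \left(-24\right) \frac{1}{87470} = \left(-3456\right) \frac{1}{87470} = - \frac{1728}{43735}$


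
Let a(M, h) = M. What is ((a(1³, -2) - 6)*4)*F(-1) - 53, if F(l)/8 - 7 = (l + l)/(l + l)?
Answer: -1333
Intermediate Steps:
F(l) = 64 (F(l) = 56 + 8*((l + l)/(l + l)) = 56 + 8*((2*l)/((2*l))) = 56 + 8*((2*l)*(1/(2*l))) = 56 + 8*1 = 56 + 8 = 64)
((a(1³, -2) - 6)*4)*F(-1) - 53 = ((1³ - 6)*4)*64 - 53 = ((1 - 6)*4)*64 - 53 = -5*4*64 - 53 = -20*64 - 53 = -1280 - 53 = -1333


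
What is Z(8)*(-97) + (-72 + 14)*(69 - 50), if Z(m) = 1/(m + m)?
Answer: -17729/16 ≈ -1108.1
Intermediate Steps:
Z(m) = 1/(2*m)
Z(8)*(-97) + (-72 + 14)*(69 - 50) = ((½)/8)*(-97) + (-72 + 14)*(69 - 50) = ((½)*(⅛))*(-97) - 58*19 = (1/16)*(-97) - 1102 = -97/16 - 1102 = -17729/16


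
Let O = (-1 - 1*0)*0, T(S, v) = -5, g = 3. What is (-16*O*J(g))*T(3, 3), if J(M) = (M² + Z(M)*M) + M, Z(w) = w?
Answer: 0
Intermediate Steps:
J(M) = M + 2*M² (J(M) = (M² + M*M) + M = (M² + M²) + M = 2*M² + M = M + 2*M²)
O = 0 (O = (-1 + 0)*0 = -1*0 = 0)
(-16*O*J(g))*T(3, 3) = -0*3*(1 + 2*3)*(-5) = -0*3*(1 + 6)*(-5) = -0*3*7*(-5) = -0*21*(-5) = -16*0*(-5) = 0*(-5) = 0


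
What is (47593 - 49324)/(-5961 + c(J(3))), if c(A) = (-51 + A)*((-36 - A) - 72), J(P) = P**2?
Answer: 577/349 ≈ 1.6533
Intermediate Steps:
c(A) = (-108 - A)*(-51 + A) (c(A) = (-51 + A)*(-108 - A) = (-108 - A)*(-51 + A))
(47593 - 49324)/(-5961 + c(J(3))) = (47593 - 49324)/(-5961 + (5508 - (3**2)**2 - 57*3**2)) = -1731/(-5961 + (5508 - 1*9**2 - 57*9)) = -1731/(-5961 + (5508 - 1*81 - 513)) = -1731/(-5961 + (5508 - 81 - 513)) = -1731/(-5961 + 4914) = -1731/(-1047) = -1731*(-1/1047) = 577/349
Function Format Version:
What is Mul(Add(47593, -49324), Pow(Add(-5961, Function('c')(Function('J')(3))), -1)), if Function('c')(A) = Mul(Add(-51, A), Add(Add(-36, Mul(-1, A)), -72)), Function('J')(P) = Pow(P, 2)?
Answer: Rational(577, 349) ≈ 1.6533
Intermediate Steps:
Function('c')(A) = Mul(Add(-108, Mul(-1, A)), Add(-51, A)) (Function('c')(A) = Mul(Add(-51, A), Add(-108, Mul(-1, A))) = Mul(Add(-108, Mul(-1, A)), Add(-51, A)))
Mul(Add(47593, -49324), Pow(Add(-5961, Function('c')(Function('J')(3))), -1)) = Mul(Add(47593, -49324), Pow(Add(-5961, Add(5508, Mul(-1, Pow(Pow(3, 2), 2)), Mul(-57, Pow(3, 2)))), -1)) = Mul(-1731, Pow(Add(-5961, Add(5508, Mul(-1, Pow(9, 2)), Mul(-57, 9))), -1)) = Mul(-1731, Pow(Add(-5961, Add(5508, Mul(-1, 81), -513)), -1)) = Mul(-1731, Pow(Add(-5961, Add(5508, -81, -513)), -1)) = Mul(-1731, Pow(Add(-5961, 4914), -1)) = Mul(-1731, Pow(-1047, -1)) = Mul(-1731, Rational(-1, 1047)) = Rational(577, 349)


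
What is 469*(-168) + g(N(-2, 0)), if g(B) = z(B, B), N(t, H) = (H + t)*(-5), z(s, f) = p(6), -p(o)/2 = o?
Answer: -78804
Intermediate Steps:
p(o) = -2*o
z(s, f) = -12 (z(s, f) = -2*6 = -12)
N(t, H) = -5*H - 5*t
g(B) = -12
469*(-168) + g(N(-2, 0)) = 469*(-168) - 12 = -78792 - 12 = -78804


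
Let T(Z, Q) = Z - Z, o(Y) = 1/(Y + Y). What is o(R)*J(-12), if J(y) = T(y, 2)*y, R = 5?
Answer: 0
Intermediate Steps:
o(Y) = 1/(2*Y)
T(Z, Q) = 0
J(y) = 0 (J(y) = 0*y = 0)
o(R)*J(-12) = ((1/2)/5)*0 = ((1/2)*(1/5))*0 = (1/10)*0 = 0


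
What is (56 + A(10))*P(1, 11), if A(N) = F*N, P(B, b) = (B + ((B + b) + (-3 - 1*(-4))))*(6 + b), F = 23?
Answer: 68068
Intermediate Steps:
P(B, b) = (6 + b)*(1 + b + 2*B) (P(B, b) = (B + ((B + b) + (-3 + 4)))*(6 + b) = (B + ((B + b) + 1))*(6 + b) = (B + (1 + B + b))*(6 + b) = (1 + b + 2*B)*(6 + b) = (6 + b)*(1 + b + 2*B))
A(N) = 23*N
(56 + A(10))*P(1, 11) = (56 + 23*10)*(6 + 11**2 + 7*11 + 12*1 + 2*1*11) = (56 + 230)*(6 + 121 + 77 + 12 + 22) = 286*238 = 68068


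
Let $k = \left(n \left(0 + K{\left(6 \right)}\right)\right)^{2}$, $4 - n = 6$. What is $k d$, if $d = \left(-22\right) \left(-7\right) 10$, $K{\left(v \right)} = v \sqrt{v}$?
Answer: $1330560$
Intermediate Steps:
$n = -2$ ($n = 4 - 6 = -2$)
$K{\left(v \right)} = v^{\frac{3}{2}}$
$d = 1540$ ($d = 154 \cdot 10 = 1540$)
$k = 864$ ($k = \left(- 2 \left(0 + 6^{\frac{3}{2}}\right)\right)^{2} = \left(- 2 \left(0 + 6 \sqrt{6}\right)\right)^{2} = \left(- 2 \cdot 6 \sqrt{6}\right)^{2} = \left(- 12 \sqrt{6}\right)^{2} = 864$)
$k d = 864 \cdot 1540 = 1330560$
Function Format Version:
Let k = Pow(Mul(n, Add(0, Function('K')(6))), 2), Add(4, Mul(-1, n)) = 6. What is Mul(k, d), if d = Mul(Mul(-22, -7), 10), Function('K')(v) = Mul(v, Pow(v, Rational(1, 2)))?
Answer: 1330560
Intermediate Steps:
n = -2 (n = Add(4, Mul(-1, 6)) = Add(4, -6) = -2)
Function('K')(v) = Pow(v, Rational(3, 2))
d = 1540 (d = Mul(154, 10) = 1540)
k = 864 (k = Pow(Mul(-2, Add(0, Pow(6, Rational(3, 2)))), 2) = Pow(Mul(-2, Add(0, Mul(6, Pow(6, Rational(1, 2))))), 2) = Pow(Mul(-2, Mul(6, Pow(6, Rational(1, 2)))), 2) = Pow(Mul(-12, Pow(6, Rational(1, 2))), 2) = 864)
Mul(k, d) = Mul(864, 1540) = 1330560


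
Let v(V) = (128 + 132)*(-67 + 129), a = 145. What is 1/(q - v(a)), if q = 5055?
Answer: -1/11065 ≈ -9.0375e-5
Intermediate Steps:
v(V) = 16120 (v(V) = 260*62 = 16120)
1/(q - v(a)) = 1/(5055 - 1*16120) = 1/(5055 - 16120) = 1/(-11065) = -1/11065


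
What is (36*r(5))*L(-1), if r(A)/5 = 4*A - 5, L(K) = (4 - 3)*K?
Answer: -2700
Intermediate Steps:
L(K) = K (L(K) = 1*K = K)
r(A) = -25 + 20*A (r(A) = 5*(4*A - 5) = 5*(-5 + 4*A) = -25 + 20*A)
(36*r(5))*L(-1) = (36*(-25 + 20*5))*(-1) = (36*(-25 + 100))*(-1) = (36*75)*(-1) = 2700*(-1) = -2700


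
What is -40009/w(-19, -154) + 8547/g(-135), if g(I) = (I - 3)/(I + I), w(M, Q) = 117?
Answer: 44079748/2691 ≈ 16380.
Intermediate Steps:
g(I) = (-3 + I)/(2*I) (g(I) = (-3 + I)/((2*I)) = (-3 + I)*(1/(2*I)) = (-3 + I)/(2*I))
-40009/w(-19, -154) + 8547/g(-135) = -40009/117 + 8547/(((1/2)*(-3 - 135)/(-135))) = -40009*1/117 + 8547/(((1/2)*(-1/135)*(-138))) = -40009/117 + 8547/(23/45) = -40009/117 + 8547*(45/23) = -40009/117 + 384615/23 = 44079748/2691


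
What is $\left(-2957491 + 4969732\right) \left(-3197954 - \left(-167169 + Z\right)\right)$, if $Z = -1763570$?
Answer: $-2549941978815$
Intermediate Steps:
$\left(-2957491 + 4969732\right) \left(-3197954 - \left(-167169 + Z\right)\right) = \left(-2957491 + 4969732\right) \left(-3197954 + \left(167169 - -1763570\right)\right) = 2012241 \left(-3197954 + \left(167169 + 1763570\right)\right) = 2012241 \left(-3197954 + 1930739\right) = 2012241 \left(-1267215\right) = -2549941978815$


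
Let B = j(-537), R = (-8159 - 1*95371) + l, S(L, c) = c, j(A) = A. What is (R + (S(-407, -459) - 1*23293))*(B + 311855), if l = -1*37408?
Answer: -51270961420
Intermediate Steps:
l = -37408
R = -140938 (R = (-8159 - 1*95371) - 37408 = (-8159 - 95371) - 37408 = -103530 - 37408 = -140938)
B = -537
(R + (S(-407, -459) - 1*23293))*(B + 311855) = (-140938 + (-459 - 1*23293))*(-537 + 311855) = (-140938 + (-459 - 23293))*311318 = (-140938 - 23752)*311318 = -164690*311318 = -51270961420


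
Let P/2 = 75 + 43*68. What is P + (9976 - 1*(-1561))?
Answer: 17535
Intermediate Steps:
P = 5998 (P = 2*(75 + 43*68) = 2*(75 + 2924) = 2*2999 = 5998)
P + (9976 - 1*(-1561)) = 5998 + (9976 - 1*(-1561)) = 5998 + (9976 + 1561) = 5998 + 11537 = 17535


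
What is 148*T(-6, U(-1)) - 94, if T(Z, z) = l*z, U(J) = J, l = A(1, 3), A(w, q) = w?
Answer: -242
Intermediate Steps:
l = 1
T(Z, z) = z (T(Z, z) = 1*z = z)
148*T(-6, U(-1)) - 94 = 148*(-1) - 94 = -148 - 94 = -242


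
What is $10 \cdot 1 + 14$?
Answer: $24$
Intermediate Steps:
$10 \cdot 1 + 14 = 10 + 14 = 24$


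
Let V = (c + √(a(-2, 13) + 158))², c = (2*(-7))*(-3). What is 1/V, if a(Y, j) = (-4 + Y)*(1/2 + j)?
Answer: (42 + √77)⁻² ≈ 0.00038788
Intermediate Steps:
a(Y, j) = (½ + j)*(-4 + Y) (a(Y, j) = (-4 + Y)*(½ + j) = (½ + j)*(-4 + Y))
c = 42 (c = -14*(-3) = 42)
V = (42 + √77)² (V = (42 + √((-2 + (½)*(-2) - 4*13 - 2*13) + 158))² = (42 + √((-2 - 1 - 52 - 26) + 158))² = (42 + √(-81 + 158))² = (42 + √77)² ≈ 2578.1)
1/V = 1/((42 + √77)²) = (42 + √77)⁻²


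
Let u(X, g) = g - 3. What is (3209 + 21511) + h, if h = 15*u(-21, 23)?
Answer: 25020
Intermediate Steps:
u(X, g) = -3 + g
h = 300 (h = 15*(-3 + 23) = 15*20 = 300)
(3209 + 21511) + h = (3209 + 21511) + 300 = 24720 + 300 = 25020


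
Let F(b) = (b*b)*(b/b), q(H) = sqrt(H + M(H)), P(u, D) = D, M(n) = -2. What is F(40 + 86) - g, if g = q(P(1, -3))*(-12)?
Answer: 15876 + 12*I*sqrt(5) ≈ 15876.0 + 26.833*I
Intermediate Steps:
q(H) = sqrt(-2 + H) (q(H) = sqrt(H - 2) = sqrt(-2 + H))
F(b) = b**2 (F(b) = b**2*1 = b**2)
g = -12*I*sqrt(5) (g = sqrt(-2 - 3)*(-12) = sqrt(-5)*(-12) = (I*sqrt(5))*(-12) = -12*I*sqrt(5) ≈ -26.833*I)
F(40 + 86) - g = (40 + 86)**2 - (-12)*I*sqrt(5) = 126**2 + 12*I*sqrt(5) = 15876 + 12*I*sqrt(5)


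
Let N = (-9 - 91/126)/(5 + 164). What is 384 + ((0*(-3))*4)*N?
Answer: 384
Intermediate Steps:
N = -175/3042 (N = (-9 - 91*1/126)/169 = (-9 - 13/18)*(1/169) = -175/18*1/169 = -175/3042 ≈ -0.057528)
384 + ((0*(-3))*4)*N = 384 + ((0*(-3))*4)*(-175/3042) = 384 + (0*4)*(-175/3042) = 384 + 0*(-175/3042) = 384 + 0 = 384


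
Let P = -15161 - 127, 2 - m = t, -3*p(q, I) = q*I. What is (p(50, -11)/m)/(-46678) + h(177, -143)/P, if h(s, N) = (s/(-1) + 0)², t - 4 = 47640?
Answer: -2488231067893/1214212968696 ≈ -2.0493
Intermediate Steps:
p(q, I) = -I*q/3 (p(q, I) = -q*I/3 = -I*q/3)
t = 47644 (t = 4 + 47640 = 47644)
m = -47642 (m = 2 - 1*47644 = 2 - 47644 = -47642)
h(s, N) = s² (h(s, N) = (s*(-1) + 0)² = (-s + 0)² = (-s)² = s²)
P = -15288
(p(50, -11)/m)/(-46678) + h(177, -143)/P = (-⅓*(-11)*50/(-47642))/(-46678) + 177²/(-15288) = ((550/3)*(-1/47642))*(-1/46678) + 31329*(-1/15288) = -275/71463*(-1/46678) - 10443/5096 = 275/3335749914 - 10443/5096 = -2488231067893/1214212968696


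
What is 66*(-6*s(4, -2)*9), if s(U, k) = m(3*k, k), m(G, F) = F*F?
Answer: -14256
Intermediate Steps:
m(G, F) = F²
s(U, k) = k²
66*(-6*s(4, -2)*9) = 66*(-6*(-2)²*9) = 66*(-6*4*9) = 66*(-24*9) = 66*(-216) = -14256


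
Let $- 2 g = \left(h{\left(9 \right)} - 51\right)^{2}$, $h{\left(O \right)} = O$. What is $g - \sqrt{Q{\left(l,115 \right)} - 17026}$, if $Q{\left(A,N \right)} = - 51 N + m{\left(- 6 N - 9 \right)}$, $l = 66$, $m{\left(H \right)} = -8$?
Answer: $-882 - i \sqrt{22899} \approx -882.0 - 151.32 i$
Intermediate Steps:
$Q{\left(A,N \right)} = -8 - 51 N$ ($Q{\left(A,N \right)} = - 51 N - 8 = -8 - 51 N$)
$g = -882$ ($g = - \frac{\left(9 - 51\right)^{2}}{2} = - \frac{\left(-42\right)^{2}}{2} = \left(- \frac{1}{2}\right) 1764 = -882$)
$g - \sqrt{Q{\left(l,115 \right)} - 17026} = -882 - \sqrt{\left(-8 - 5865\right) - 17026} = -882 - \sqrt{-5873 - 17026} = -882 - \sqrt{-22899} = -882 - i \sqrt{22899}$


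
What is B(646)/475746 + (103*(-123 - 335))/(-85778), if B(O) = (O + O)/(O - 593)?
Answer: 297395360197/540713160141 ≈ 0.55001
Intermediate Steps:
B(O) = 2*O/(-593 + O) (B(O) = (2*O)/(-593 + O) = 2*O/(-593 + O))
B(646)/475746 + (103*(-123 - 335))/(-85778) = (2*646/(-593 + 646))/475746 + (103*(-123 - 335))/(-85778) = (2*646/53)*(1/475746) + (103*(-458))*(-1/85778) = (2*646*(1/53))*(1/475746) - 47174*(-1/85778) = (1292/53)*(1/475746) + 23587/42889 = 646/12607269 + 23587/42889 = 297395360197/540713160141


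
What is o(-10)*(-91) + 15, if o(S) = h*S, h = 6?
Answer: 5475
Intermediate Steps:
o(S) = 6*S
o(-10)*(-91) + 15 = (6*(-10))*(-91) + 15 = -60*(-91) + 15 = 5460 + 15 = 5475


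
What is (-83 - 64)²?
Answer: 21609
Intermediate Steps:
(-83 - 64)² = (-147)² = 21609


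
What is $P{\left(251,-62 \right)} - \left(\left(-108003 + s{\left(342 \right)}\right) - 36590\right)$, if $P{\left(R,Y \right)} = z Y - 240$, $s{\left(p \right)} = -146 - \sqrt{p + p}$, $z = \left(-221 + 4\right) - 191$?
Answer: $169795 + 6 \sqrt{19} \approx 1.6982 \cdot 10^{5}$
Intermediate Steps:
$z = -408$ ($z = -217 - 191 = -408$)
$s{\left(p \right)} = -146 - \sqrt{2} \sqrt{p}$ ($s{\left(p \right)} = -146 - \sqrt{2 p} = -146 - \sqrt{2} \sqrt{p}$)
$P{\left(R,Y \right)} = -240 - 408 Y$ ($P{\left(R,Y \right)} = - 408 Y - 240 = -240 - 408 Y$)
$P{\left(251,-62 \right)} - \left(\left(-108003 + s{\left(342 \right)}\right) - 36590\right) = \left(-240 - -25296\right) - \left(\left(-108003 - \left(146 + \sqrt{2} \sqrt{342}\right)\right) - 36590\right) = \left(-240 + 25296\right) - \left(\left(-108003 - \left(146 + \sqrt{2} \cdot 3 \sqrt{38}\right)\right) - 36590\right) = 25056 - \left(\left(-108003 - \left(146 + 6 \sqrt{19}\right)\right) - 36590\right) = 25056 - \left(\left(-108149 - 6 \sqrt{19}\right) - 36590\right) = 25056 - \left(-144739 - 6 \sqrt{19}\right) = 25056 + \left(144739 + 6 \sqrt{19}\right) = 169795 + 6 \sqrt{19}$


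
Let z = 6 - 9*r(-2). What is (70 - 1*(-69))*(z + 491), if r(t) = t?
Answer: 71585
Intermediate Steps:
z = 24 (z = 6 - 9*(-2) = 6 + 18 = 24)
(70 - 1*(-69))*(z + 491) = (70 - 1*(-69))*(24 + 491) = (70 + 69)*515 = 139*515 = 71585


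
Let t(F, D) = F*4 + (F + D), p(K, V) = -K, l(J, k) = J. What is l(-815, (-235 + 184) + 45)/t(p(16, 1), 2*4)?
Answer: 815/72 ≈ 11.319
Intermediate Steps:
t(F, D) = D + 5*F (t(F, D) = 4*F + (D + F) = D + 5*F)
l(-815, (-235 + 184) + 45)/t(p(16, 1), 2*4) = -815/(2*4 + 5*(-1*16)) = -815/(8 + 5*(-16)) = -815/(8 - 80) = -815/(-72) = -815*(-1/72) = 815/72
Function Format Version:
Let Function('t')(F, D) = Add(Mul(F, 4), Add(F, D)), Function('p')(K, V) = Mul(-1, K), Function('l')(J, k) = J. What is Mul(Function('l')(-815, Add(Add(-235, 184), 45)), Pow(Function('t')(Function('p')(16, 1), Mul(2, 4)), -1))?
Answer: Rational(815, 72) ≈ 11.319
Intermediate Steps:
Function('t')(F, D) = Add(D, Mul(5, F)) (Function('t')(F, D) = Add(Mul(4, F), Add(D, F)) = Add(D, Mul(5, F)))
Mul(Function('l')(-815, Add(Add(-235, 184), 45)), Pow(Function('t')(Function('p')(16, 1), Mul(2, 4)), -1)) = Mul(-815, Pow(Add(Mul(2, 4), Mul(5, Mul(-1, 16))), -1)) = Mul(-815, Pow(Add(8, Mul(5, -16)), -1)) = Mul(-815, Pow(Add(8, -80), -1)) = Mul(-815, Pow(-72, -1)) = Mul(-815, Rational(-1, 72)) = Rational(815, 72)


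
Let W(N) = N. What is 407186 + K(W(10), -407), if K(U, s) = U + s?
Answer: 406789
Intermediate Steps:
407186 + K(W(10), -407) = 407186 + (10 - 407) = 407186 - 397 = 406789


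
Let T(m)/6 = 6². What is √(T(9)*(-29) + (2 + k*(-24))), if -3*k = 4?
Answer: I*√6230 ≈ 78.93*I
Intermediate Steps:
T(m) = 216 (T(m) = 6*6² = 6*36 = 216)
k = -4/3 (k = -⅓*4 = -4/3 ≈ -1.3333)
√(T(9)*(-29) + (2 + k*(-24))) = √(216*(-29) + (2 - 4/3*(-24))) = √(-6264 + (2 + 32)) = √(-6264 + 34) = √(-6230) = I*√6230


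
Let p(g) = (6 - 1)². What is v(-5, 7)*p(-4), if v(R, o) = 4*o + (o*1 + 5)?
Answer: 1000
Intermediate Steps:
v(R, o) = 5 + 5*o (v(R, o) = 4*o + (o + 5) = 4*o + (5 + o) = 5 + 5*o)
p(g) = 25 (p(g) = 5² = 25)
v(-5, 7)*p(-4) = (5 + 5*7)*25 = (5 + 35)*25 = 40*25 = 1000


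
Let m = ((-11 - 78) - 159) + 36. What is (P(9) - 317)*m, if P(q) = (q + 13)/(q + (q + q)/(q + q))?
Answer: 333688/5 ≈ 66738.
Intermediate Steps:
m = -212 (m = (-89 - 159) + 36 = -248 + 36 = -212)
P(q) = (13 + q)/(1 + q) (P(q) = (13 + q)/(q + (2*q)/((2*q))) = (13 + q)/(q + (2*q)*(1/(2*q))) = (13 + q)/(q + 1) = (13 + q)/(1 + q))
(P(9) - 317)*m = ((13 + 9)/(1 + 9) - 317)*(-212) = (22/10 - 317)*(-212) = ((1/10)*22 - 317)*(-212) = (11/5 - 317)*(-212) = -1574/5*(-212) = 333688/5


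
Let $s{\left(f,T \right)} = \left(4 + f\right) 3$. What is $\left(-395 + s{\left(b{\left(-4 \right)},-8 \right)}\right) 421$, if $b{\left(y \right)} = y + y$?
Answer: $-171347$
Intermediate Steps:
$b{\left(y \right)} = 2 y$
$s{\left(f,T \right)} = 12 + 3 f$
$\left(-395 + s{\left(b{\left(-4 \right)},-8 \right)}\right) 421 = \left(-395 + \left(12 + 3 \cdot 2 \left(-4\right)\right)\right) 421 = \left(-395 + \left(12 + 3 \left(-8\right)\right)\right) 421 = \left(-395 + \left(12 - 24\right)\right) 421 = \left(-395 - 12\right) 421 = \left(-407\right) 421 = -171347$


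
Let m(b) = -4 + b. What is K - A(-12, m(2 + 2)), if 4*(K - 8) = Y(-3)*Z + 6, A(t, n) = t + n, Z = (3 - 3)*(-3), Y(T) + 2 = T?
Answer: 43/2 ≈ 21.500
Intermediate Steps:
Y(T) = -2 + T
Z = 0 (Z = 0*(-3) = 0)
A(t, n) = n + t
K = 19/2 (K = 8 + ((-2 - 3)*0 + 6)/4 = 8 + (-5*0 + 6)/4 = 8 + (0 + 6)/4 = 8 + (¼)*6 = 8 + 3/2 = 19/2 ≈ 9.5000)
K - A(-12, m(2 + 2)) = 19/2 - ((-4 + (2 + 2)) - 12) = 19/2 - ((-4 + 4) - 12) = 19/2 - (0 - 12) = 19/2 - 1*(-12) = 19/2 + 12 = 43/2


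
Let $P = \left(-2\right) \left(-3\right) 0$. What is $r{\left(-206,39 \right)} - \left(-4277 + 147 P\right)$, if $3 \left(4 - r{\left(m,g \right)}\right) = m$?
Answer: $\frac{13049}{3} \approx 4349.7$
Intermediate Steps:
$P = 0$ ($P = 6 \cdot 0 = 0$)
$r{\left(m,g \right)} = 4 - \frac{m}{3}$
$r{\left(-206,39 \right)} - \left(-4277 + 147 P\right) = \left(4 - - \frac{206}{3}\right) - \left(-4277 + 147 \cdot 0\right) = \left(4 + \frac{206}{3}\right) - \left(-4277 + 0\right) = \frac{218}{3} - -4277 = \frac{218}{3} + 4277 = \frac{13049}{3}$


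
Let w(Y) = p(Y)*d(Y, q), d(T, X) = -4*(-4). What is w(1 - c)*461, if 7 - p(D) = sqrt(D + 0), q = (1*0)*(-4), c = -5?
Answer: 51632 - 7376*sqrt(6) ≈ 33565.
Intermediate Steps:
q = 0 (q = 0*(-4) = 0)
d(T, X) = 16
p(D) = 7 - sqrt(D) (p(D) = 7 - sqrt(D + 0) = 7 - sqrt(D))
w(Y) = 112 - 16*sqrt(Y) (w(Y) = (7 - sqrt(Y))*16 = 112 - 16*sqrt(Y))
w(1 - c)*461 = (112 - 16*sqrt(1 - 1*(-5)))*461 = (112 - 16*sqrt(1 + 5))*461 = (112 - 16*sqrt(6))*461 = 51632 - 7376*sqrt(6)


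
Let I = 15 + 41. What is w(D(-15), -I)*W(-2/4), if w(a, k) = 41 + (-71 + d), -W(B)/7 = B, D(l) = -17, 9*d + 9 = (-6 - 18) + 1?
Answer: -1057/9 ≈ -117.44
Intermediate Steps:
d = -32/9 (d = -1 + ((-6 - 18) + 1)/9 = -1 + (-24 + 1)/9 = -1 + (1/9)*(-23) = -1 - 23/9 = -32/9 ≈ -3.5556)
I = 56
W(B) = -7*B
w(a, k) = -302/9 (w(a, k) = 41 + (-71 - 32/9) = 41 - 671/9 = -302/9)
w(D(-15), -I)*W(-2/4) = -(-2114)*(-2/4)/9 = -(-2114)*(-2*1/4)/9 = -(-2114)*(-1)/(9*2) = -302/9*7/2 = -1057/9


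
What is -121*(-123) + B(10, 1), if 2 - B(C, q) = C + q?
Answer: 14874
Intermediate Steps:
B(C, q) = 2 - C - q (B(C, q) = 2 - (C + q) = 2 + (-C - q) = 2 - C - q)
-121*(-123) + B(10, 1) = -121*(-123) + (2 - 1*10 - 1*1) = 14883 + (2 - 10 - 1) = 14883 - 9 = 14874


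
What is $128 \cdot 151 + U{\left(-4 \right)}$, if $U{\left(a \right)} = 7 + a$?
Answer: $19331$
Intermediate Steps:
$128 \cdot 151 + U{\left(-4 \right)} = 128 \cdot 151 + \left(7 - 4\right) = 19328 + 3 = 19331$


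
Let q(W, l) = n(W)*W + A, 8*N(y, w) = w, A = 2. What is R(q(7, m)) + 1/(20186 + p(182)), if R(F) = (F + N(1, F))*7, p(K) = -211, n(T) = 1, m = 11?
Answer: 11325833/159800 ≈ 70.875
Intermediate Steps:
N(y, w) = w/8
q(W, l) = 2 + W (q(W, l) = 1*W + 2 = W + 2 = 2 + W)
R(F) = 63*F/8 (R(F) = (F + F/8)*7 = (9*F/8)*7 = 63*F/8)
R(q(7, m)) + 1/(20186 + p(182)) = 63*(2 + 7)/8 + 1/(20186 - 211) = (63/8)*9 + 1/19975 = 567/8 + 1/19975 = 11325833/159800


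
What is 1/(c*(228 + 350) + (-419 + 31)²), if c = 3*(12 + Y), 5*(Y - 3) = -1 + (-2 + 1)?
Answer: 5/879302 ≈ 5.6863e-6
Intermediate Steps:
Y = 13/5 (Y = 3 + (-1 + (-2 + 1))/5 = 3 + (-1 - 1)/5 = 3 + (⅕)*(-2) = 3 - ⅖ = 13/5 ≈ 2.6000)
c = 219/5 (c = 3*(12 + 13/5) = 3*(73/5) = 219/5 ≈ 43.800)
1/(c*(228 + 350) + (-419 + 31)²) = 1/(219*(228 + 350)/5 + (-419 + 31)²) = 1/((219/5)*578 + (-388)²) = 1/(126582/5 + 150544) = 1/(879302/5) = 5/879302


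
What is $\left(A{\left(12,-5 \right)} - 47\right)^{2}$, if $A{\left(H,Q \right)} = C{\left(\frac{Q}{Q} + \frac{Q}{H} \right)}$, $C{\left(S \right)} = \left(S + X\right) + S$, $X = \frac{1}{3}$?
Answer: $\frac{8281}{4} \approx 2070.3$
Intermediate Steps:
$X = \frac{1}{3} \approx 0.33333$
$C{\left(S \right)} = \frac{1}{3} + 2 S$ ($C{\left(S \right)} = \left(S + \frac{1}{3}\right) + S = \left(\frac{1}{3} + S\right) + S = \frac{1}{3} + 2 S$)
$A{\left(H,Q \right)} = \frac{7}{3} + \frac{2 Q}{H}$ ($A{\left(H,Q \right)} = \frac{1}{3} + 2 \left(\frac{Q}{Q} + \frac{Q}{H}\right) = \frac{1}{3} + 2 \left(1 + \frac{Q}{H}\right) = \frac{1}{3} + \left(2 + \frac{2 Q}{H}\right) = \frac{7}{3} + \frac{2 Q}{H}$)
$\left(A{\left(12,-5 \right)} - 47\right)^{2} = \left(\left(\frac{7}{3} + 2 \left(-5\right) \frac{1}{12}\right) - 47\right)^{2} = \left(\left(\frac{7}{3} - \frac{5}{6}\right) - 47\right)^{2} = \left(\frac{3}{2} - 47\right)^{2} = \left(- \frac{91}{2}\right)^{2} = \frac{8281}{4}$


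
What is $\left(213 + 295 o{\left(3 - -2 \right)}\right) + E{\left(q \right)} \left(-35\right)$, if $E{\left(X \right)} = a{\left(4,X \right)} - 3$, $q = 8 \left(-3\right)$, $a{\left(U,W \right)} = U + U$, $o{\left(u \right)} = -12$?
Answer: $-3502$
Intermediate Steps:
$a{\left(U,W \right)} = 2 U$
$q = -24$
$E{\left(X \right)} = 5$ ($E{\left(X \right)} = 2 \cdot 4 - 3 = 8 - 3 = 5$)
$\left(213 + 295 o{\left(3 - -2 \right)}\right) + E{\left(q \right)} \left(-35\right) = \left(213 + 295 \left(-12\right)\right) + 5 \left(-35\right) = \left(213 - 3540\right) - 175 = -3327 - 175 = -3502$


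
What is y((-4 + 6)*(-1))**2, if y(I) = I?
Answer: 4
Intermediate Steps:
y((-4 + 6)*(-1))**2 = ((-4 + 6)*(-1))**2 = (2*(-1))**2 = (-2)**2 = 4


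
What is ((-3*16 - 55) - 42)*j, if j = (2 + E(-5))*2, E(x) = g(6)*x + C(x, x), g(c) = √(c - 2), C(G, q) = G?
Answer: 3770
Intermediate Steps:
g(c) = √(-2 + c)
E(x) = 3*x (E(x) = √(-2 + 6)*x + x = √4*x + x = 2*x + x = 3*x)
j = -26 (j = (2 + 3*(-5))*2 = (2 - 15)*2 = -13*2 = -26)
((-3*16 - 55) - 42)*j = ((-3*16 - 55) - 42)*(-26) = ((-48 - 55) - 42)*(-26) = (-103 - 42)*(-26) = -145*(-26) = 3770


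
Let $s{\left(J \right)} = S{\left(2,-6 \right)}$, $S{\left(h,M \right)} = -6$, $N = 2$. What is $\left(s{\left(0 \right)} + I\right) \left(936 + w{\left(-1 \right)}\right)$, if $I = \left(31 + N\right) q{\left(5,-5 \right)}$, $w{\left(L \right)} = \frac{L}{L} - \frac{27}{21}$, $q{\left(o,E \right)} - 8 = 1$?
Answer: $\frac{1906050}{7} \approx 2.7229 \cdot 10^{5}$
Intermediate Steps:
$q{\left(o,E \right)} = 9$ ($q{\left(o,E \right)} = 8 + 1 = 9$)
$s{\left(J \right)} = -6$
$w{\left(L \right)} = - \frac{2}{7}$ ($w{\left(L \right)} = 1 - \frac{9}{7} = - \frac{2}{7}$)
$I = 297$ ($I = \left(31 + 2\right) 9 = 33 \cdot 9 = 297$)
$\left(s{\left(0 \right)} + I\right) \left(936 + w{\left(-1 \right)}\right) = \left(-6 + 297\right) \left(936 - \frac{2}{7}\right) = 291 \cdot \frac{6550}{7} = \frac{1906050}{7}$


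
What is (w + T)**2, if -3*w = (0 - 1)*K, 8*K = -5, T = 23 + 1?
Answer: 326041/576 ≈ 566.04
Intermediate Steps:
T = 24
K = -5/8 (K = (1/8)*(-5) = -5/8 ≈ -0.62500)
w = -5/24 (w = -(0 - 1)*(-5)/(3*8) = -(-1)*(-5)/(3*8) = -1/3*5/8 = -5/24 ≈ -0.20833)
(w + T)**2 = (-5/24 + 24)**2 = (571/24)**2 = 326041/576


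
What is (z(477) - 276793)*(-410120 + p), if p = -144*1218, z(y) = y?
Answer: 161786333792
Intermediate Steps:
p = -175392
(z(477) - 276793)*(-410120 + p) = (477 - 276793)*(-410120 - 175392) = -276316*(-585512) = 161786333792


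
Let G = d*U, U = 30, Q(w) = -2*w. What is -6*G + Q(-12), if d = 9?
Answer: -1596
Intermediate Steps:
G = 270 (G = 9*30 = 270)
-6*G + Q(-12) = -6*270 - 2*(-12) = -1620 + 24 = -1596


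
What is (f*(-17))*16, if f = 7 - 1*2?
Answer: -1360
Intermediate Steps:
f = 5 (f = 7 - 2 = 5)
(f*(-17))*16 = (5*(-17))*16 = -85*16 = -1360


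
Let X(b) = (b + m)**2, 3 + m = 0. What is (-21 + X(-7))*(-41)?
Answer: -3239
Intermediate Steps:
m = -3 (m = -3 + 0 = -3)
X(b) = (-3 + b)**2 (X(b) = (b - 3)**2 = (-3 + b)**2)
(-21 + X(-7))*(-41) = (-21 + (-3 - 7)**2)*(-41) = (-21 + (-10)**2)*(-41) = (-21 + 100)*(-41) = 79*(-41) = -3239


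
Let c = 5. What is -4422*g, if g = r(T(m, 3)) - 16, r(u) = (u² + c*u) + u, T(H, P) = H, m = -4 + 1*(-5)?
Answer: -48642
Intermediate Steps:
m = -9 (m = -4 - 5 = -9)
r(u) = u² + 6*u (r(u) = (u² + 5*u) + u = u² + 6*u)
g = 11 (g = -9*(6 - 9) - 16 = -9*(-3) - 16 = 27 - 16 = 11)
-4422*g = -4422*11 = -48642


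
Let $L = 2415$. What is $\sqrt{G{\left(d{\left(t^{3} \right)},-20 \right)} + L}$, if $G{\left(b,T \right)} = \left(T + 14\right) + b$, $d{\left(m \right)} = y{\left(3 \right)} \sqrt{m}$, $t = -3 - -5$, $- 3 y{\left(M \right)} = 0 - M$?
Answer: $\sqrt{2409 + 2 \sqrt{2}} \approx 49.11$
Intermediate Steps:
$y{\left(M \right)} = \frac{M}{3}$ ($y{\left(M \right)} = - \frac{0 - M}{3} = - \frac{\left(-1\right) M}{3} = \frac{M}{3}$)
$t = 2$ ($t = -3 + 5 = 2$)
$d{\left(m \right)} = \sqrt{m}$ ($d{\left(m \right)} = \frac{1}{3} \cdot 3 \sqrt{m} = 1 \sqrt{m} = \sqrt{m}$)
$G{\left(b,T \right)} = 14 + T + b$ ($G{\left(b,T \right)} = \left(14 + T\right) + b = 14 + T + b$)
$\sqrt{G{\left(d{\left(t^{3} \right)},-20 \right)} + L} = \sqrt{\left(14 - 20 + \sqrt{2^{3}}\right) + 2415} = \sqrt{\left(14 - 20 + \sqrt{8}\right) + 2415} = \sqrt{\left(14 - 20 + 2 \sqrt{2}\right) + 2415} = \sqrt{\left(-6 + 2 \sqrt{2}\right) + 2415} = \sqrt{2409 + 2 \sqrt{2}}$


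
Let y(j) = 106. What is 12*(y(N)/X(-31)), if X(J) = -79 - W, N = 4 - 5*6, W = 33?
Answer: -159/14 ≈ -11.357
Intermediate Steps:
N = -26 (N = 4 - 30 = -26)
X(J) = -112 (X(J) = -79 - 1*33 = -79 - 33 = -112)
12*(y(N)/X(-31)) = 12*(106/(-112)) = 12*(106*(-1/112)) = 12*(-53/56) = -159/14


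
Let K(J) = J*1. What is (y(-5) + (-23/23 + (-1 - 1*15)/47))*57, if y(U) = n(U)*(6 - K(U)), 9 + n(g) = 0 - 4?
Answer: -386688/47 ≈ -8227.4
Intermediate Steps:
n(g) = -13 (n(g) = -9 + (0 - 4) = -9 - 4 = -13)
K(J) = J
y(U) = -78 + 13*U (y(U) = -13*(6 - U) = -78 + 13*U)
(y(-5) + (-23/23 + (-1 - 1*15)/47))*57 = ((-78 + 13*(-5)) + (-23/23 + (-1 - 1*15)/47))*57 = ((-78 - 65) + (-23*1/23 + (-1 - 15)*(1/47)))*57 = (-143 + (-1 - 16*1/47))*57 = (-143 + (-1 - 16/47))*57 = (-143 - 63/47)*57 = -6784/47*57 = -386688/47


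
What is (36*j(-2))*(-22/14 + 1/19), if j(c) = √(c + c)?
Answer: -14544*I/133 ≈ -109.35*I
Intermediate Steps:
j(c) = √2*√c (j(c) = √(2*c) = √2*√c)
(36*j(-2))*(-22/14 + 1/19) = (36*(√2*√(-2)))*(-22/14 + 1/19) = (36*(√2*(I*√2)))*(-22*1/14 + 1*(1/19)) = (36*(2*I))*(-11/7 + 1/19) = (72*I)*(-202/133) = -14544*I/133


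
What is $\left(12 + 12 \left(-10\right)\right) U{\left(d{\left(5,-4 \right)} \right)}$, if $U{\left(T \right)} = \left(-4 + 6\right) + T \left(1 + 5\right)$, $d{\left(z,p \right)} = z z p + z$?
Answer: $61344$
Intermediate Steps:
$d{\left(z,p \right)} = z + p z^{2}$ ($d{\left(z,p \right)} = z^{2} p + z = p z^{2} + z = z + p z^{2}$)
$U{\left(T \right)} = 2 + 6 T$ ($U{\left(T \right)} = 2 + T 6 = 2 + 6 T$)
$\left(12 + 12 \left(-10\right)\right) U{\left(d{\left(5,-4 \right)} \right)} = \left(12 + 12 \left(-10\right)\right) \left(2 + 6 \cdot 5 \left(1 - 20\right)\right) = \left(12 - 120\right) \left(2 + 6 \cdot 5 \left(1 - 20\right)\right) = - 108 \left(2 + 6 \cdot 5 \left(-19\right)\right) = - 108 \left(2 + 6 \left(-95\right)\right) = - 108 \left(2 - 570\right) = \left(-108\right) \left(-568\right) = 61344$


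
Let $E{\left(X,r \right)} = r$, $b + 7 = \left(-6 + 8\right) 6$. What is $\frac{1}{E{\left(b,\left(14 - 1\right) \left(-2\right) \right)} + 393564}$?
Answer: $\frac{1}{393538} \approx 2.5411 \cdot 10^{-6}$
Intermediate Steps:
$b = 5$ ($b = -7 + \left(-6 + 8\right) 6 = -7 + 2 \cdot 6 = -7 + 12 = 5$)
$\frac{1}{E{\left(b,\left(14 - 1\right) \left(-2\right) \right)} + 393564} = \frac{1}{\left(14 - 1\right) \left(-2\right) + 393564} = \frac{1}{13 \left(-2\right) + 393564} = \frac{1}{-26 + 393564} = \frac{1}{393538}$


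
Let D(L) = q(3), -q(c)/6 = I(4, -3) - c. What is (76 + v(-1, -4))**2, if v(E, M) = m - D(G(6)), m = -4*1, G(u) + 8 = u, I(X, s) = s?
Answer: 1296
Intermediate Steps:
G(u) = -8 + u
q(c) = 18 + 6*c (q(c) = -6*(-3 - c) = 18 + 6*c)
D(L) = 36 (D(L) = 18 + 6*3 = 18 + 18 = 36)
m = -4
v(E, M) = -40 (v(E, M) = -4 - 1*36 = -4 - 36 = -40)
(76 + v(-1, -4))**2 = (76 - 40)**2 = 36**2 = 1296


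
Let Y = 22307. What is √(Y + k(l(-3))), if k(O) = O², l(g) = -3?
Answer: 2*√5579 ≈ 149.39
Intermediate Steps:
√(Y + k(l(-3))) = √(22307 + (-3)²) = √(22307 + 9) = √22316 = 2*√5579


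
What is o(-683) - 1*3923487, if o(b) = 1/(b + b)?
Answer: -5359483243/1366 ≈ -3.9235e+6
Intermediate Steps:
o(b) = 1/(2*b)
o(-683) - 1*3923487 = (1/2)/(-683) - 1*3923487 = (1/2)*(-1/683) - 3923487 = -1/1366 - 3923487 = -5359483243/1366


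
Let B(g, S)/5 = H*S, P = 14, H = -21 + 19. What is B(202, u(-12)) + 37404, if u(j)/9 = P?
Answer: 36144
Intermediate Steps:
H = -2
u(j) = 126 (u(j) = 9*14 = 126)
B(g, S) = -10*S (B(g, S) = 5*(-2*S) = -10*S)
B(202, u(-12)) + 37404 = -10*126 + 37404 = -1260 + 37404 = 36144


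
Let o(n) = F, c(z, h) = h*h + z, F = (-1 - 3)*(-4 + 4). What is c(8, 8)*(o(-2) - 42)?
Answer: -3024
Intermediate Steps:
F = 0 (F = -4*0 = 0)
c(z, h) = z + h**2 (c(z, h) = h**2 + z = z + h**2)
o(n) = 0
c(8, 8)*(o(-2) - 42) = (8 + 8**2)*(0 - 42) = (8 + 64)*(-42) = 72*(-42) = -3024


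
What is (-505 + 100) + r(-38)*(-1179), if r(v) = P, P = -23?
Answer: 26712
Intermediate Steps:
r(v) = -23
(-505 + 100) + r(-38)*(-1179) = (-505 + 100) - 23*(-1179) = -405 + 27117 = 26712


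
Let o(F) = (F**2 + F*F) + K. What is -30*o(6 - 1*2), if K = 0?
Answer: -960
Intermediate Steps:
o(F) = 2*F**2 (o(F) = (F**2 + F*F) + 0 = (F**2 + F**2) + 0 = 2*F**2 + 0 = 2*F**2)
-30*o(6 - 1*2) = -60*(6 - 1*2)**2 = -60*(6 - 2)**2 = -60*4**2 = -60*16 = -30*32 = -960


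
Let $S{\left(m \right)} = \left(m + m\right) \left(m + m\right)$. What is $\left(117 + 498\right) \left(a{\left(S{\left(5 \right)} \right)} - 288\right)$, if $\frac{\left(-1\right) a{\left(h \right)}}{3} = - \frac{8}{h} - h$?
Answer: $\frac{37638}{5} \approx 7527.6$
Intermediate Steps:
$S{\left(m \right)} = 4 m^{2}$ ($S{\left(m \right)} = 2 m 2 m = 4 m^{2}$)
$a{\left(h \right)} = 3 h + \frac{24}{h}$ ($a{\left(h \right)} = - 3 \left(- \frac{8}{h} - h\right) = - 3 \left(- h - \frac{8}{h}\right) = 3 h + \frac{24}{h}$)
$\left(117 + 498\right) \left(a{\left(S{\left(5 \right)} \right)} - 288\right) = \left(117 + 498\right) \left(\left(3 \cdot 4 \cdot 5^{2} + \frac{24}{4 \cdot 5^{2}}\right) - 288\right) = 615 \left(\left(3 \cdot 4 \cdot 25 + \frac{24}{4 \cdot 25}\right) - 288\right) = 615 \left(\left(3 \cdot 100 + \frac{24}{100}\right) - 288\right) = 615 \left(\left(300 + 24 \cdot \frac{1}{100}\right) - 288\right) = 615 \left(\left(300 + \frac{6}{25}\right) - 288\right) = 615 \left(\frac{7506}{25} - 288\right) = 615 \cdot \frac{306}{25} = \frac{37638}{5}$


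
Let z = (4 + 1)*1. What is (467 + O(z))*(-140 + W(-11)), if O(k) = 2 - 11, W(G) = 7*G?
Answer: -99386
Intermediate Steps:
z = 5 (z = 5*1 = 5)
O(k) = -9
(467 + O(z))*(-140 + W(-11)) = (467 - 9)*(-140 + 7*(-11)) = 458*(-140 - 77) = 458*(-217) = -99386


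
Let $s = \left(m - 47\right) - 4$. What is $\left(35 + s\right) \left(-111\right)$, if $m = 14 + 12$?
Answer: $-1110$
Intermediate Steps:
$m = 26$
$s = -25$ ($s = \left(26 - 47\right) - 4 = -21 - 4 = -25$)
$\left(35 + s\right) \left(-111\right) = \left(35 - 25\right) \left(-111\right) = 10 \left(-111\right) = -1110$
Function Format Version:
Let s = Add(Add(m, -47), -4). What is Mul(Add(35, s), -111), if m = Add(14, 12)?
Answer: -1110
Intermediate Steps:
m = 26
s = -25 (s = Add(Add(26, -47), -4) = Add(-21, -4) = -25)
Mul(Add(35, s), -111) = Mul(Add(35, -25), -111) = Mul(10, -111) = -1110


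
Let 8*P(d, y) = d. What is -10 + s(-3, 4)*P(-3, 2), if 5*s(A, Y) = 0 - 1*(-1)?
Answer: -403/40 ≈ -10.075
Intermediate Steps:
P(d, y) = d/8
s(A, Y) = 1/5 (s(A, Y) = (0 - 1*(-1))/5 = (0 + 1)/5 = (1/5)*1 = 1/5)
-10 + s(-3, 4)*P(-3, 2) = -10 + ((1/8)*(-3))/5 = -10 + (1/5)*(-3/8) = -10 - 3/40 = -403/40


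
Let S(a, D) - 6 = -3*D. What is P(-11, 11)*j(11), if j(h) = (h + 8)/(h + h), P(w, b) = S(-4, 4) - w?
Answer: 95/22 ≈ 4.3182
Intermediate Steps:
S(a, D) = 6 - 3*D
P(w, b) = -6 - w (P(w, b) = (6 - 3*4) - w = (6 - 12) - w = -6 - w)
j(h) = (8 + h)/(2*h) (j(h) = (8 + h)/((2*h)) = (8 + h)*(1/(2*h)) = (8 + h)/(2*h))
P(-11, 11)*j(11) = (-6 - 1*(-11))*((½)*(8 + 11)/11) = (-6 + 11)*((½)*(1/11)*19) = 5*(19/22) = 95/22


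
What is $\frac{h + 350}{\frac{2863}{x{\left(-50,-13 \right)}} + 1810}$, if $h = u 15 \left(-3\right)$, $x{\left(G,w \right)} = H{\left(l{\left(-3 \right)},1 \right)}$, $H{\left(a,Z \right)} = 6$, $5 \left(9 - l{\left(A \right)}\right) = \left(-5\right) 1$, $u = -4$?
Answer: $\frac{3180}{13723} \approx 0.23173$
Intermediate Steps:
$l{\left(A \right)} = 10$ ($l{\left(A \right)} = 9 - \frac{\left(-5\right) 1}{5} = 9 - -1 = 9 + 1 = 10$)
$x{\left(G,w \right)} = 6$
$h = 180$ ($h = \left(-4\right) 15 \left(-3\right) = \left(-60\right) \left(-3\right) = 180$)
$\frac{h + 350}{\frac{2863}{x{\left(-50,-13 \right)}} + 1810} = \frac{180 + 350}{\frac{2863}{6} + 1810} = \frac{530}{2863 \cdot \frac{1}{6} + 1810} = \frac{530}{\frac{2863}{6} + 1810} = \frac{530}{\frac{13723}{6}} = 530 \cdot \frac{6}{13723} = \frac{3180}{13723}$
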